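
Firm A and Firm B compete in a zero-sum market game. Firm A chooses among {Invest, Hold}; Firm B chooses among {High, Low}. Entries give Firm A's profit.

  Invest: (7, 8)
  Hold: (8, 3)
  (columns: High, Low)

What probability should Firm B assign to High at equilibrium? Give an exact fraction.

Row minima: Invest → 7, Hold → 3; maximin = 7.
Column maxima: High → 8, Low → 8; minimax = 8.
7 ≠ 8, so there is no saddle point; optimal play is mixed.
Let Firm A play Invest with probability p. Expected payoff against High: 7p + 8(1−p) = −p + 8; against Low: 8p + 3(1−p) = 5p + 3.
Setting these equal: −p + 8 = 5p + 3 ⇒ −6p = -5 ⇒ p = 5/6, and the value is (-1)·(5/6) + 8 = 43/6.
For Firm B: with q = P(High), equating Invest's and Hold's payoffs gives −q + 8 = 5q + 3 ⇒ q = 5/6.

5/6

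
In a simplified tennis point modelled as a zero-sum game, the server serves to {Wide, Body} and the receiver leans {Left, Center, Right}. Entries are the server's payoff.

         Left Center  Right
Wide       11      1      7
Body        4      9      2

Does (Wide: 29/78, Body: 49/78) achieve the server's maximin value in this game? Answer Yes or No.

No

Against Left this mix gives (29/78)·11 + (49/78)·4 = 515/78.
Against Center this mix gives (29/78)·1 + (49/78)·9 = 235/39.
Against Right this mix gives (29/78)·7 + (49/78)·2 = 301/78.
The receiver will play Right, holding the server to 301/78. Shifting weight toward the row that does better against Right would raise this floor (the equalizing mix achieves 61/13 against both Right and Center), so the proposed strategy is not optimal.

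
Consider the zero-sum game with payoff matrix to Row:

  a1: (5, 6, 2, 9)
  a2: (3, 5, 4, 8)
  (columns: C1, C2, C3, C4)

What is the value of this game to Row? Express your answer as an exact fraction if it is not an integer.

Row minima: a1 → 2, a2 → 3; maximin = 3.
Column maxima: C1 → 5, C2 → 6, C3 → 4, C4 → 9; minimax = 4.
3 ≠ 4, so there is no saddle point; optimal play is mixed.
C2 is strictly dominated by C1 (it gives Row strictly more in every row), so Column never plays it.
C4 is strictly dominated by C1 (it gives Row strictly more in every row), so Column never plays it.
On the remaining 2×2 (a1, a2 vs C1, C3):
Let Row play a1 with probability p. Expected payoff against C1: 5p + 3(1−p) = 2p + 3; against C3: 2p + 4(1−p) = −2p + 4.
Setting these equal: 2p + 3 = −2p + 4 ⇒ 4p = 1 ⇒ p = 1/4, and the value is (2)·(1/4) + 3 = 7/2.
For Column: with q = P(C1), equating a1's and a2's payoffs gives 3q + 2 = −q + 4 ⇒ q = 1/2.

7/2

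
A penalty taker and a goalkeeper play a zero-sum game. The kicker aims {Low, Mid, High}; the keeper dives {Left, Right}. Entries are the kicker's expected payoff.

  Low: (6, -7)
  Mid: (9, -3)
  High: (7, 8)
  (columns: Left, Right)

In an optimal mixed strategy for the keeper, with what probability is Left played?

Row minima: Low → -7, Mid → -3, High → 7; maximin = 7.
Column maxima: Left → 9, Right → 8; minimax = 8.
7 ≠ 8, so there is no saddle point; optimal play is mixed.
Low is strictly dominated by Mid, so the kicker never plays it.
On the remaining 2×2 (Mid, High vs Left, Right):
Let the kicker play Mid with probability p. Expected payoff against Left: 9p + 7(1−p) = 2p + 7; against Right: (-3)p + 8(1−p) = −11p + 8.
Setting these equal: 2p + 7 = −11p + 8 ⇒ 13p = 1 ⇒ p = 1/13, and the value is (2)·(1/13) + 7 = 93/13.
For the keeper: with q = P(Left), equating Mid's and High's payoffs gives 12q − 3 = −q + 8 ⇒ q = 11/13.

11/13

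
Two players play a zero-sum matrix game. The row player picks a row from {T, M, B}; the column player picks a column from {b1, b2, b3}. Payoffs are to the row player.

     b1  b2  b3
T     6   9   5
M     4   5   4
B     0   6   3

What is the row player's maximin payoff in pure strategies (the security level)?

5

Row minima: T → 5, M → 4, B → 0.
The best of these is 5.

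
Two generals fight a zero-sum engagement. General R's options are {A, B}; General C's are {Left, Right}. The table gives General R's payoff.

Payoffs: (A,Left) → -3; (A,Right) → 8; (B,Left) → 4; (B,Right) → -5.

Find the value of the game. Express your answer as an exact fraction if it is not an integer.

Row minima: A → -3, B → -5; maximin = -3.
Column maxima: Left → 4, Right → 8; minimax = 4.
-3 ≠ 4, so there is no saddle point; optimal play is mixed.
Let General R play A with probability p. Expected payoff against Left: (-3)p + 4(1−p) = −7p + 4; against Right: 8p + (-5)(1−p) = 13p − 5.
Setting these equal: −7p + 4 = 13p − 5 ⇒ −20p = -9 ⇒ p = 9/20, and the value is (-7)·(9/20) + 4 = 17/20.
For General C: with q = P(Left), equating A's and B's payoffs gives −11q + 8 = 9q − 5 ⇒ q = 13/20.

17/20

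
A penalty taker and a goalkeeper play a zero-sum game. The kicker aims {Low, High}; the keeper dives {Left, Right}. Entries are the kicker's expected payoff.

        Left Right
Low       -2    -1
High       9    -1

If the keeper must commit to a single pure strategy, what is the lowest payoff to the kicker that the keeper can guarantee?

-1

Column maxima: Left → 9, Right → -1.
The smallest of these is -1.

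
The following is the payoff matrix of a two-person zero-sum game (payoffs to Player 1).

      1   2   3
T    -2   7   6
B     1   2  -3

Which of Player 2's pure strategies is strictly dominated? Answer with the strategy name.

1 holds Player 1's payoff strictly below 2 in every row: -2 < 7, 1 < 2.
So 2 is strictly dominated for Player 2.

2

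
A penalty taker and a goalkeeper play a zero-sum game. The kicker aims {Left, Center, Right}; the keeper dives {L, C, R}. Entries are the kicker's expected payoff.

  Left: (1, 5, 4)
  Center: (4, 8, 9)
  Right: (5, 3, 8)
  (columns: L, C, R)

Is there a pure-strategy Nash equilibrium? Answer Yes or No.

Row minima: Left → 1, Center → 4, Right → 3; maximin = 4.
Column maxima: L → 5, C → 8, R → 9; minimax = 5.
4 ≠ 5, so no pure-strategy equilibrium exists.

No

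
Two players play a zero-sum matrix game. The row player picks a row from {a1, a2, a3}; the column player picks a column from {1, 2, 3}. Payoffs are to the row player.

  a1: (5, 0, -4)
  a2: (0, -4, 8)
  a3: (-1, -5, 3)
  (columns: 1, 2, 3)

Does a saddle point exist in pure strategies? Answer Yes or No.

Row minima: a1 → -4, a2 → -4, a3 → -5; maximin = -4.
Column maxima: 1 → 5, 2 → 0, 3 → 8; minimax = 0.
-4 ≠ 0, so no pure-strategy equilibrium exists.

No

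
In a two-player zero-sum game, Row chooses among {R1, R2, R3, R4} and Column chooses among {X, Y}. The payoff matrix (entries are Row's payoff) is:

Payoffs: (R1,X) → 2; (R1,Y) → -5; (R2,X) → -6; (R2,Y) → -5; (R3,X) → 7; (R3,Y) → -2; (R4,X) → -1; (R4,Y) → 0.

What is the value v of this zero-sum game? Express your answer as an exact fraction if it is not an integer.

-1/5

Row minima: R1 → -5, R2 → -6, R3 → -2, R4 → -1; maximin = -1.
Column maxima: X → 7, Y → 0; minimax = 0.
-1 ≠ 0, so there is no saddle point; optimal play is mixed.
R1 is strictly dominated by R3, so Row never plays it.
R2 is strictly dominated by R3, so Row never plays it.
On the remaining 2×2 (R3, R4 vs X, Y):
Let Row play R3 with probability p. Expected payoff against X: 7p + (-1)(1−p) = 8p − 1; against Y: (-2)p + 0(1−p) = −2p.
Setting these equal: 8p − 1 = −2p ⇒ 10p = 1 ⇒ p = 1/10, and the value is (8)·(1/10) − 1 = -1/5.
For Column: with q = P(X), equating R3's and R4's payoffs gives 9q − 2 = −q ⇒ q = 1/5.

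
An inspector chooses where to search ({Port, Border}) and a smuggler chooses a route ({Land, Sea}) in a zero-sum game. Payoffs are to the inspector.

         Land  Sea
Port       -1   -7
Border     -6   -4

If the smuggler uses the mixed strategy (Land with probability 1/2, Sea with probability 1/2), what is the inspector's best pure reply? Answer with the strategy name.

Expected payoff of Port: (1/2)·(-1) + (1/2)·(-7) = -4.
Expected payoff of Border: (1/2)·(-6) + (1/2)·(-4) = -5.
The largest is -4, so the inspector's best response is Port.

Port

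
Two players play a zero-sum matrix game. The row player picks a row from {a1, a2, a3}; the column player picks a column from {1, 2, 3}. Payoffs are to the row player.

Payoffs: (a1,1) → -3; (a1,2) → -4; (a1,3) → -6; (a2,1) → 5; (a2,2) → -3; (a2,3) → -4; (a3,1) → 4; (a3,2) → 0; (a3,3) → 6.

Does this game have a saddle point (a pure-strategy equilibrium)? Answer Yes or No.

Row minima: a1 → -6, a2 → -4, a3 → 0; maximin = 0.
Column maxima: 1 → 5, 2 → 0, 3 → 6; minimax = 0.
maximin = minimax = 0, so a saddle point exists.

Yes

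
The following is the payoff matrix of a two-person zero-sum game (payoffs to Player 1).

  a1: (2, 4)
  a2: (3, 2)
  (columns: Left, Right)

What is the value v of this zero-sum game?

8/3

Row minima: a1 → 2, a2 → 2; maximin = 2.
Column maxima: Left → 3, Right → 4; minimax = 3.
2 ≠ 3, so there is no saddle point; optimal play is mixed.
Let Player 1 play a1 with probability p. Expected payoff against Left: 2p + 3(1−p) = −p + 3; against Right: 4p + 2(1−p) = 2p + 2.
Setting these equal: −p + 3 = 2p + 2 ⇒ −3p = -1 ⇒ p = 1/3, and the value is (-1)·(1/3) + 3 = 8/3.
For Player 2: with q = P(Left), equating a1's and a2's payoffs gives −2q + 4 = q + 2 ⇒ q = 2/3.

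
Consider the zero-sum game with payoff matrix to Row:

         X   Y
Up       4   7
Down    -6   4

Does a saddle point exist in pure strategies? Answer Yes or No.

Row minima: Up → 4, Down → -6; maximin = 4.
Column maxima: X → 4, Y → 7; minimax = 4.
maximin = minimax = 4, so a saddle point exists.

Yes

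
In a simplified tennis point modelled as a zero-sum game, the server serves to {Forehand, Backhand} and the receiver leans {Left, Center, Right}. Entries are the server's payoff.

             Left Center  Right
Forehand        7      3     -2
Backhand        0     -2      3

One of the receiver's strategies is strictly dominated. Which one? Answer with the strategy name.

Center holds the server's payoff strictly below Left in every row: 3 < 7, -2 < 0.
So Left is strictly dominated for the receiver.

Left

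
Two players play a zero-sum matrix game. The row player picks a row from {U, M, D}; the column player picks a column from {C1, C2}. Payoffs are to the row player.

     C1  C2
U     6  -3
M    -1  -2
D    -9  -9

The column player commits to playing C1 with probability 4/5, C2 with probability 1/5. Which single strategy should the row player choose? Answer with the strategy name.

Expected payoff of U: (4/5)·6 + (1/5)·(-3) = 21/5.
Expected payoff of M: (4/5)·(-1) + (1/5)·(-2) = -6/5.
Expected payoff of D: (4/5)·(-9) + (1/5)·(-9) = -9.
The largest is 21/5, so the row player's best response is U.

U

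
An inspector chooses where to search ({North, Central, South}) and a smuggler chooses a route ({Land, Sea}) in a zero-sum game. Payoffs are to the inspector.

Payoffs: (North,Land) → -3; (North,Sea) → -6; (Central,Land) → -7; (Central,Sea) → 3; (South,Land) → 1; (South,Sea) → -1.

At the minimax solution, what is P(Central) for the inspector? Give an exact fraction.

Row minima: North → -6, Central → -7, South → -1; maximin = -1.
Column maxima: Land → 1, Sea → 3; minimax = 1.
-1 ≠ 1, so there is no saddle point; optimal play is mixed.
North is strictly dominated by South, so the inspector never plays it.
On the remaining 2×2 (Central, South vs Land, Sea):
Let the inspector play Central with probability p. Expected payoff against Land: (-7)p + 1(1−p) = −8p + 1; against Sea: 3p + (-1)(1−p) = 4p − 1.
Setting these equal: −8p + 1 = 4p − 1 ⇒ −12p = -2 ⇒ p = 1/6, and the value is (-8)·(1/6) + 1 = -1/3.
For the smuggler: with q = P(Land), equating Central's and South's payoffs gives −10q + 3 = 2q − 1 ⇒ q = 1/3.

1/6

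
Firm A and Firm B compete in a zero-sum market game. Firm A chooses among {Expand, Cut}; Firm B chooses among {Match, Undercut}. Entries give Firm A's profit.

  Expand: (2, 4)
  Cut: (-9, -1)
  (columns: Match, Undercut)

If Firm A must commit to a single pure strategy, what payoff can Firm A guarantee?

2

Row minima: Expand → 2, Cut → -9.
The best of these is 2.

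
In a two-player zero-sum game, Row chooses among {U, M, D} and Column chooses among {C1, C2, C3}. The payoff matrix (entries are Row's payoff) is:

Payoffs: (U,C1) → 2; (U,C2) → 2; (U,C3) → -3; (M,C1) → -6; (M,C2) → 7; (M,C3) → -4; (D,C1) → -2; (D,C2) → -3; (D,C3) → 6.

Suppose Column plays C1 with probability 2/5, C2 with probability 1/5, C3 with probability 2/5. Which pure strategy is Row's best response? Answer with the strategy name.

D

Expected payoff of U: (2/5)·2 + (1/5)·2 + (2/5)·(-3) = 0.
Expected payoff of M: (2/5)·(-6) + (1/5)·7 + (2/5)·(-4) = -13/5.
Expected payoff of D: (2/5)·(-2) + (1/5)·(-3) + (2/5)·6 = 1.
The largest is 1, so Row's best response is D.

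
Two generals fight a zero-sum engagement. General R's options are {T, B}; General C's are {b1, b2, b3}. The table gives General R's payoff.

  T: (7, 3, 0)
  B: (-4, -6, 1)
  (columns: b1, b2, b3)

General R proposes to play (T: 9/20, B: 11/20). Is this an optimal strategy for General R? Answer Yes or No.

Against b1 this mix gives (9/20)·7 + (11/20)·(-4) = 19/20.
Against b2 this mix gives (9/20)·3 + (11/20)·(-6) = -39/20.
Against b3 this mix gives (9/20)·0 + (11/20)·1 = 11/20.
General C will play b2, holding General R to -39/20. Shifting weight toward the row that does better against b2 would raise this floor (the equalizing mix achieves 3/10 against both b2 and b3), so the proposed strategy is not optimal.

No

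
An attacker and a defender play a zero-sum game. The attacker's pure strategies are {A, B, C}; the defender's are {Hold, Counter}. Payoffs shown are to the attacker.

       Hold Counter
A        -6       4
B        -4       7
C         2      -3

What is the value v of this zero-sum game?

1/8

Row minima: A → -6, B → -4, C → -3; maximin = -3.
Column maxima: Hold → 2, Counter → 7; minimax = 2.
-3 ≠ 2, so there is no saddle point; optimal play is mixed.
A is strictly dominated by B, so the attacker never plays it.
On the remaining 2×2 (B, C vs Hold, Counter):
Let the attacker play B with probability p. Expected payoff against Hold: (-4)p + 2(1−p) = −6p + 2; against Counter: 7p + (-3)(1−p) = 10p − 3.
Setting these equal: −6p + 2 = 10p − 3 ⇒ −16p = -5 ⇒ p = 5/16, and the value is (-6)·(5/16) + 2 = 1/8.
For the defender: with q = P(Hold), equating B's and C's payoffs gives −11q + 7 = 5q − 3 ⇒ q = 5/8.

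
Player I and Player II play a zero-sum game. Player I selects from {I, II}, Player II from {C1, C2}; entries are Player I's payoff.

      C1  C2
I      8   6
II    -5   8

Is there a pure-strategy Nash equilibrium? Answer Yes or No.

No

Row minima: I → 6, II → -5; maximin = 6.
Column maxima: C1 → 8, C2 → 8; minimax = 8.
6 ≠ 8, so no pure-strategy equilibrium exists.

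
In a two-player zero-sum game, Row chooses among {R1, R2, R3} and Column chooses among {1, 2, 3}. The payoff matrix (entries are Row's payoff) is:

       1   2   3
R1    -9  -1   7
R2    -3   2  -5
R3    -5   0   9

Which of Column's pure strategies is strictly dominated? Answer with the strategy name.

2

1 holds Row's payoff strictly below 2 in every row: -9 < -1, -3 < 2, -5 < 0.
So 2 is strictly dominated for Column.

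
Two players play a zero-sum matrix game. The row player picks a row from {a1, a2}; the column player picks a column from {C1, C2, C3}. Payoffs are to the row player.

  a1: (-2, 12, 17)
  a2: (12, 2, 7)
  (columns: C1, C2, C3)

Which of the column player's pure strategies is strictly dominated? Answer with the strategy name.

C2 holds the row player's payoff strictly below C3 in every row: 12 < 17, 2 < 7.
So C3 is strictly dominated for the column player.

C3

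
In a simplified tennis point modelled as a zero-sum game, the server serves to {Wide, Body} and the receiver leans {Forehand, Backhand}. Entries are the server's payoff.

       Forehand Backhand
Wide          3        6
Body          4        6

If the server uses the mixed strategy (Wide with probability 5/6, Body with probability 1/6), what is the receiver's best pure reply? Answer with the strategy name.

Forehand

If the receiver plays Forehand, the server's expected payoff is (5/6)·3 + (1/6)·4 = 19/6.
If the receiver plays Backhand, the server's expected payoff is (5/6)·6 + (1/6)·6 = 6.
The receiver minimizes the server's payoff; the smallest is 19/6, so the best response is Forehand.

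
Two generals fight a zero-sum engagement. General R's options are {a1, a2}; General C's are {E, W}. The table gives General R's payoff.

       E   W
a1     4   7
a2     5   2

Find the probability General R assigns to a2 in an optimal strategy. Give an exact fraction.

1/2

Row minima: a1 → 4, a2 → 2; maximin = 4.
Column maxima: E → 5, W → 7; minimax = 5.
4 ≠ 5, so there is no saddle point; optimal play is mixed.
Let General R play a1 with probability p. Expected payoff against E: 4p + 5(1−p) = −p + 5; against W: 7p + 2(1−p) = 5p + 2.
Setting these equal: −p + 5 = 5p + 2 ⇒ −6p = -3 ⇒ p = 1/2, and the value is (-1)·(1/2) + 5 = 9/2.
For General C: with q = P(E), equating a1's and a2's payoffs gives −3q + 7 = 3q + 2 ⇒ q = 5/6.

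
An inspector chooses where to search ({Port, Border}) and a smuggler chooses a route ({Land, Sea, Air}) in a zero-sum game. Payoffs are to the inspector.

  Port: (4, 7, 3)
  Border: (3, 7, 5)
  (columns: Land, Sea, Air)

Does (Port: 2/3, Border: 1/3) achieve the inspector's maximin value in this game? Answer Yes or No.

Yes

Against Land this mix gives (2/3)·4 + (1/3)·3 = 11/3.
Against Sea this mix gives (2/3)·7 + (1/3)·7 = 7.
Against Air this mix gives (2/3)·3 + (1/3)·5 = 11/3.
All of the smuggler's active replies (Land, Air) yield 11/3, and no column does worse for the inspector. The mix makes the smuggler indifferent and guarantees 11/3, so it is optimal.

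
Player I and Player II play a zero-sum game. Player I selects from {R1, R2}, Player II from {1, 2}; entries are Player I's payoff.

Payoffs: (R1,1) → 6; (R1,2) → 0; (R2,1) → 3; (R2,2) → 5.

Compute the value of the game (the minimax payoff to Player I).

15/4

Row minima: R1 → 0, R2 → 3; maximin = 3.
Column maxima: 1 → 6, 2 → 5; minimax = 5.
3 ≠ 5, so there is no saddle point; optimal play is mixed.
Let Player I play R1 with probability p. Expected payoff against 1: 6p + 3(1−p) = 3p + 3; against 2: 0p + 5(1−p) = −5p + 5.
Setting these equal: 3p + 3 = −5p + 5 ⇒ 8p = 2 ⇒ p = 1/4, and the value is (3)·(1/4) + 3 = 15/4.
For Player II: with q = P(1), equating R1's and R2's payoffs gives 6q = −2q + 5 ⇒ q = 5/8.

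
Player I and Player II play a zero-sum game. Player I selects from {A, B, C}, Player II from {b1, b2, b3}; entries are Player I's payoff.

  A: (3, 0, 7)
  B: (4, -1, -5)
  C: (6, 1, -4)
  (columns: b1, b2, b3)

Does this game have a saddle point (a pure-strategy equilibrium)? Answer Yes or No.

No

Row minima: A → 0, B → -5, C → -4; maximin = 0.
Column maxima: b1 → 6, b2 → 1, b3 → 7; minimax = 1.
0 ≠ 1, so no pure-strategy equilibrium exists.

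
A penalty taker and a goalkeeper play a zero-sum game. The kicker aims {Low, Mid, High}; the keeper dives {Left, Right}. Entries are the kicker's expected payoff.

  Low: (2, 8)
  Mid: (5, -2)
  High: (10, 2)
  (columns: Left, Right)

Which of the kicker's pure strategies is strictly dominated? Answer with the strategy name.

Mid

High gives a strictly higher payoff than Mid against every column: 10 > 5, 2 > -2.
So Mid is strictly dominated and the kicker never plays it.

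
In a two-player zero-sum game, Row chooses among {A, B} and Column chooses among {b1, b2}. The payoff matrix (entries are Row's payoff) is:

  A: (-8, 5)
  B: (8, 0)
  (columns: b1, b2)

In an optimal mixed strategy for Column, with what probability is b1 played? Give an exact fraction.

Row minima: A → -8, B → 0; maximin = 0.
Column maxima: b1 → 8, b2 → 5; minimax = 5.
0 ≠ 5, so there is no saddle point; optimal play is mixed.
Let Row play A with probability p. Expected payoff against b1: (-8)p + 8(1−p) = −16p + 8; against b2: 5p + 0(1−p) = 5p.
Setting these equal: −16p + 8 = 5p ⇒ −21p = -8 ⇒ p = 8/21, and the value is (-16)·(8/21) + 8 = 40/21.
For Column: with q = P(b1), equating A's and B's payoffs gives −13q + 5 = 8q ⇒ q = 5/21.

5/21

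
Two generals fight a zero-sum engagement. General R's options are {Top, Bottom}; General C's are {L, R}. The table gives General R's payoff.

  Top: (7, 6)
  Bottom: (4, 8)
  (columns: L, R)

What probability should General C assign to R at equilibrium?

3/5

Row minima: Top → 6, Bottom → 4; maximin = 6.
Column maxima: L → 7, R → 8; minimax = 7.
6 ≠ 7, so there is no saddle point; optimal play is mixed.
Let General R play Top with probability p. Expected payoff against L: 7p + 4(1−p) = 3p + 4; against R: 6p + 8(1−p) = −2p + 8.
Setting these equal: 3p + 4 = −2p + 8 ⇒ 5p = 4 ⇒ p = 4/5, and the value is (3)·(4/5) + 4 = 32/5.
For General C: with q = P(L), equating Top's and Bottom's payoffs gives q + 6 = −4q + 8 ⇒ q = 2/5.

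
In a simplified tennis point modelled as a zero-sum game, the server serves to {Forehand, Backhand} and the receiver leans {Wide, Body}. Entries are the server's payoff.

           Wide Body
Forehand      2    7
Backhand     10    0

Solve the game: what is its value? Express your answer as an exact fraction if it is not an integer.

14/3

Row minima: Forehand → 2, Backhand → 0; maximin = 2.
Column maxima: Wide → 10, Body → 7; minimax = 7.
2 ≠ 7, so there is no saddle point; optimal play is mixed.
Let the server play Forehand with probability p. Expected payoff against Wide: 2p + 10(1−p) = −8p + 10; against Body: 7p + 0(1−p) = 7p.
Setting these equal: −8p + 10 = 7p ⇒ −15p = -10 ⇒ p = 2/3, and the value is (-8)·(2/3) + 10 = 14/3.
For the receiver: with q = P(Wide), equating Forehand's and Backhand's payoffs gives −5q + 7 = 10q ⇒ q = 7/15.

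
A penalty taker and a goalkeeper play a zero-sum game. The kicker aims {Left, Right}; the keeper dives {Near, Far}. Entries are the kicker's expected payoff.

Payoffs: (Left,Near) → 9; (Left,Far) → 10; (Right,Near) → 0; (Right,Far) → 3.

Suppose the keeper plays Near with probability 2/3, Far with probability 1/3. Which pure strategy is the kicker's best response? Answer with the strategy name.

Left

Expected payoff of Left: (2/3)·9 + (1/3)·10 = 28/3.
Expected payoff of Right: (2/3)·0 + (1/3)·3 = 1.
The largest is 28/3, so the kicker's best response is Left.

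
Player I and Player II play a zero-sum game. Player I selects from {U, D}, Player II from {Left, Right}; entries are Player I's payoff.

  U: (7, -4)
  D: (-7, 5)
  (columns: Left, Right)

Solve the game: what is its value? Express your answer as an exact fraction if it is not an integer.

Row minima: U → -4, D → -7; maximin = -4.
Column maxima: Left → 7, Right → 5; minimax = 5.
-4 ≠ 5, so there is no saddle point; optimal play is mixed.
Let Player I play U with probability p. Expected payoff against Left: 7p + (-7)(1−p) = 14p − 7; against Right: (-4)p + 5(1−p) = −9p + 5.
Setting these equal: 14p − 7 = −9p + 5 ⇒ 23p = 12 ⇒ p = 12/23, and the value is (14)·(12/23) − 7 = 7/23.
For Player II: with q = P(Left), equating U's and D's payoffs gives 11q − 4 = −12q + 5 ⇒ q = 9/23.

7/23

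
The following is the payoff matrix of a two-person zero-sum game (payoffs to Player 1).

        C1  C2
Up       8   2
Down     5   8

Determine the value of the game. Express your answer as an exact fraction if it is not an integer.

6

Row minima: Up → 2, Down → 5; maximin = 5.
Column maxima: C1 → 8, C2 → 8; minimax = 8.
5 ≠ 8, so there is no saddle point; optimal play is mixed.
Let Player 1 play Up with probability p. Expected payoff against C1: 8p + 5(1−p) = 3p + 5; against C2: 2p + 8(1−p) = −6p + 8.
Setting these equal: 3p + 5 = −6p + 8 ⇒ 9p = 3 ⇒ p = 1/3, and the value is (3)·(1/3) + 5 = 6.
For Player 2: with q = P(C1), equating Up's and Down's payoffs gives 6q + 2 = −3q + 8 ⇒ q = 2/3.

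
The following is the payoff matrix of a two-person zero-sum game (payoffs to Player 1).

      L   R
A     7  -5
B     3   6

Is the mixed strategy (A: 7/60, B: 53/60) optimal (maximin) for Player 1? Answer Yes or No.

Against L this mix gives (7/60)·7 + (53/60)·3 = 52/15.
Against R this mix gives (7/60)·(-5) + (53/60)·6 = 283/60.
Player 2 will play L, holding Player 1 to 52/15. Shifting weight toward the row that does better against L would raise this floor (the equalizing mix achieves 19/5 against both L and R), so the proposed strategy is not optimal.

No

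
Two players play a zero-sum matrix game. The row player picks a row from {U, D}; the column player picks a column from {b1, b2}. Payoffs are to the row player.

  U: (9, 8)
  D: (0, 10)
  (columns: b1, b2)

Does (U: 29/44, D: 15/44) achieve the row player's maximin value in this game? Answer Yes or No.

No

Against b1 this mix gives (29/44)·9 + (15/44)·0 = 261/44.
Against b2 this mix gives (29/44)·8 + (15/44)·10 = 191/22.
The column player will play b1, holding the row player to 261/44. Shifting weight toward the row that does better against b1 would raise this floor (the equalizing mix achieves 90/11 against both b1 and b2), so the proposed strategy is not optimal.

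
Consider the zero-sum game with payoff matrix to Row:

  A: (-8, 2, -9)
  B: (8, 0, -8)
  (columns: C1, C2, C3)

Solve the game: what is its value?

-8

Row minima: A → -9, B → -8; maximin = -8.
Column maxima: C1 → 8, C2 → 2, C3 → -8; minimax = -8.
Since maximin = minimax = -8, there is a saddle point and the value is -8.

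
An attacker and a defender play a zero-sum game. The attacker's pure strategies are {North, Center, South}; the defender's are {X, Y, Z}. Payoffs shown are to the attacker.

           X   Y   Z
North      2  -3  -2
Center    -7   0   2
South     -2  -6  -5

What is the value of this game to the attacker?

Row minima: North → -3, Center → -7, South → -6; maximin = -3.
Column maxima: X → 2, Y → 0, Z → 2; minimax = 0.
-3 ≠ 0, so there is no saddle point; optimal play is mixed.
South is strictly dominated by North, so the attacker never plays it.
Z is strictly dominated by Y (it gives the attacker strictly more in every row), so the defender never plays it.
On the remaining 2×2 (North, Center vs X, Y):
Let the attacker play North with probability p. Expected payoff against X: 2p + (-7)(1−p) = 9p − 7; against Y: (-3)p + 0(1−p) = −3p.
Setting these equal: 9p − 7 = −3p ⇒ 12p = 7 ⇒ p = 7/12, and the value is (9)·(7/12) − 7 = -7/4.
For the defender: with q = P(X), equating North's and Center's payoffs gives 5q − 3 = −7q ⇒ q = 1/4.

-7/4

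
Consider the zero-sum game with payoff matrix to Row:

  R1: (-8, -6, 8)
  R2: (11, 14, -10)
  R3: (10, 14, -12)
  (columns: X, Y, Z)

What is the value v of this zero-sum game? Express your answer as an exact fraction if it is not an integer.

8/37

Row minima: R1 → -8, R2 → -10, R3 → -12; maximin = -8.
Column maxima: X → 11, Y → 14, Z → 8; minimax = 8.
-8 ≠ 8, so there is no saddle point; optimal play is mixed.
Y is strictly dominated by X (it gives Row strictly more in every row), so Column never plays it.
With Y eliminated, R3 is strictly dominated by R2 (R2 gives Row strictly more in every remaining column), so Row never plays it.
On the remaining 2×2 (R1, R2 vs X, Z):
Let Row play R1 with probability p. Expected payoff against X: (-8)p + 11(1−p) = −19p + 11; against Z: 8p + (-10)(1−p) = 18p − 10.
Setting these equal: −19p + 11 = 18p − 10 ⇒ −37p = -21 ⇒ p = 21/37, and the value is (-19)·(21/37) + 11 = 8/37.
For Column: with q = P(X), equating R1's and R2's payoffs gives −16q + 8 = 21q − 10 ⇒ q = 18/37.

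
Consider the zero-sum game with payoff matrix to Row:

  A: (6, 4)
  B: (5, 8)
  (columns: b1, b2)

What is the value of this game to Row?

Row minima: A → 4, B → 5; maximin = 5.
Column maxima: b1 → 6, b2 → 8; minimax = 6.
5 ≠ 6, so there is no saddle point; optimal play is mixed.
Let Row play A with probability p. Expected payoff against b1: 6p + 5(1−p) = p + 5; against b2: 4p + 8(1−p) = −4p + 8.
Setting these equal: p + 5 = −4p + 8 ⇒ 5p = 3 ⇒ p = 3/5, and the value is (1)·(3/5) + 5 = 28/5.
For Column: with q = P(b1), equating A's and B's payoffs gives 2q + 4 = −3q + 8 ⇒ q = 4/5.

28/5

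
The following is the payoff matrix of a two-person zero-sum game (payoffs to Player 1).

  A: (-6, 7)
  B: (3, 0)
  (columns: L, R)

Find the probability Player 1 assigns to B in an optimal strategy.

13/16

Row minima: A → -6, B → 0; maximin = 0.
Column maxima: L → 3, R → 7; minimax = 3.
0 ≠ 3, so there is no saddle point; optimal play is mixed.
Let Player 1 play A with probability p. Expected payoff against L: (-6)p + 3(1−p) = −9p + 3; against R: 7p + 0(1−p) = 7p.
Setting these equal: −9p + 3 = 7p ⇒ −16p = -3 ⇒ p = 3/16, and the value is (-9)·(3/16) + 3 = 21/16.
For Player 2: with q = P(L), equating A's and B's payoffs gives −13q + 7 = 3q ⇒ q = 7/16.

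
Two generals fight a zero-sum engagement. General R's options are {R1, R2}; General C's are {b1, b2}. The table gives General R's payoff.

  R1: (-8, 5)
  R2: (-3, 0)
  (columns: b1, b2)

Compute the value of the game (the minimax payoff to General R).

Row minima: R1 → -8, R2 → -3; maximin = -3.
Column maxima: b1 → -3, b2 → 5; minimax = -3.
Since maximin = minimax = -3, there is a saddle point and the value is -3.

-3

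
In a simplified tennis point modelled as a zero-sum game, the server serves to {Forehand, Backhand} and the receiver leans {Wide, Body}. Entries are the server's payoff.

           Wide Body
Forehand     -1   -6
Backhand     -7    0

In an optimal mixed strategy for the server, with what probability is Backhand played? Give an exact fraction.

5/12

Row minima: Forehand → -6, Backhand → -7; maximin = -6.
Column maxima: Wide → -1, Body → 0; minimax = -1.
-6 ≠ -1, so there is no saddle point; optimal play is mixed.
Let the server play Forehand with probability p. Expected payoff against Wide: (-1)p + (-7)(1−p) = 6p − 7; against Body: (-6)p + 0(1−p) = −6p.
Setting these equal: 6p − 7 = −6p ⇒ 12p = 7 ⇒ p = 7/12, and the value is (6)·(7/12) − 7 = -7/2.
For the receiver: with q = P(Wide), equating Forehand's and Backhand's payoffs gives 5q − 6 = −7q ⇒ q = 1/2.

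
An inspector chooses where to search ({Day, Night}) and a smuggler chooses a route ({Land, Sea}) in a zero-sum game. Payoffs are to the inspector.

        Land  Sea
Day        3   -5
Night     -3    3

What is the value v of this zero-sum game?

Row minima: Day → -5, Night → -3; maximin = -3.
Column maxima: Land → 3, Sea → 3; minimax = 3.
-3 ≠ 3, so there is no saddle point; optimal play is mixed.
Let the inspector play Day with probability p. Expected payoff against Land: 3p + (-3)(1−p) = 6p − 3; against Sea: (-5)p + 3(1−p) = −8p + 3.
Setting these equal: 6p − 3 = −8p + 3 ⇒ 14p = 6 ⇒ p = 3/7, and the value is (6)·(3/7) − 3 = -3/7.
For the smuggler: with q = P(Land), equating Day's and Night's payoffs gives 8q − 5 = −6q + 3 ⇒ q = 4/7.

-3/7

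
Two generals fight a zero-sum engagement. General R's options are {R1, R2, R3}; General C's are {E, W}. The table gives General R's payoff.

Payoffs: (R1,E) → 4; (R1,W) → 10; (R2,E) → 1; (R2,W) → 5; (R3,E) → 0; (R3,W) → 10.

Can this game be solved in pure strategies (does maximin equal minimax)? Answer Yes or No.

Row minima: R1 → 4, R2 → 1, R3 → 0; maximin = 4.
Column maxima: E → 4, W → 10; minimax = 4.
maximin = minimax = 4, so a saddle point exists.

Yes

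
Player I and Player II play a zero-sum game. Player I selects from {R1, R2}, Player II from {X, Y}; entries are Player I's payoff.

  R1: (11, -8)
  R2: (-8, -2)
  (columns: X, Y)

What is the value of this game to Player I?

Row minima: R1 → -8, R2 → -8; maximin = -8.
Column maxima: X → 11, Y → -2; minimax = -2.
-8 ≠ -2, so there is no saddle point; optimal play is mixed.
Let Player I play R1 with probability p. Expected payoff against X: 11p + (-8)(1−p) = 19p − 8; against Y: (-8)p + (-2)(1−p) = −6p − 2.
Setting these equal: 19p − 8 = −6p − 2 ⇒ 25p = 6 ⇒ p = 6/25, and the value is (19)·(6/25) − 8 = -86/25.
For Player II: with q = P(X), equating R1's and R2's payoffs gives 19q − 8 = −6q − 2 ⇒ q = 6/25.

-86/25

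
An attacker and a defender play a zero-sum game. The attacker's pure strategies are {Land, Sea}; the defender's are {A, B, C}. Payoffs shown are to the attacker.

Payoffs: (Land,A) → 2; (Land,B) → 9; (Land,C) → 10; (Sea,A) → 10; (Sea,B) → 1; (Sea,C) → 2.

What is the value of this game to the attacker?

11/2

Row minima: Land → 2, Sea → 1; maximin = 2.
Column maxima: A → 10, B → 9, C → 10; minimax = 9.
2 ≠ 9, so there is no saddle point; optimal play is mixed.
C is strictly dominated by B (it gives the attacker strictly more in every row), so the defender never plays it.
On the remaining 2×2 (Land, Sea vs A, B):
Let the attacker play Land with probability p. Expected payoff against A: 2p + 10(1−p) = −8p + 10; against B: 9p + 1(1−p) = 8p + 1.
Setting these equal: −8p + 10 = 8p + 1 ⇒ −16p = -9 ⇒ p = 9/16, and the value is (-8)·(9/16) + 10 = 11/2.
For the defender: with q = P(A), equating Land's and Sea's payoffs gives −7q + 9 = 9q + 1 ⇒ q = 1/2.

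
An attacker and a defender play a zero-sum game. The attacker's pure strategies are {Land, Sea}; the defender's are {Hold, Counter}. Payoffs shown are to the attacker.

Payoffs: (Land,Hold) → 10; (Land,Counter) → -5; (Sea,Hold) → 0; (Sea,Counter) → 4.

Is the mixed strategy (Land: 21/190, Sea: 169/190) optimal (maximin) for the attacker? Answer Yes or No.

Against Hold this mix gives (21/190)·10 + (169/190)·0 = 21/19.
Against Counter this mix gives (21/190)·(-5) + (169/190)·4 = 571/190.
The defender will play Hold, holding the attacker to 21/19. Shifting weight toward the row that does better against Hold would raise this floor (the equalizing mix achieves 40/19 against both Hold and Counter), so the proposed strategy is not optimal.

No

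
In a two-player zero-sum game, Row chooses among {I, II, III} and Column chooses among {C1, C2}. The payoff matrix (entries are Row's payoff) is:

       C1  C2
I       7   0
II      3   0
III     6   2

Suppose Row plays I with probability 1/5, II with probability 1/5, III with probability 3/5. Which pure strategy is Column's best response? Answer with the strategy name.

If Column plays C1, Row's expected payoff is (1/5)·7 + (1/5)·3 + (3/5)·6 = 28/5.
If Column plays C2, Row's expected payoff is (1/5)·0 + (1/5)·0 + (3/5)·2 = 6/5.
Column minimizes Row's payoff; the smallest is 6/5, so the best response is C2.

C2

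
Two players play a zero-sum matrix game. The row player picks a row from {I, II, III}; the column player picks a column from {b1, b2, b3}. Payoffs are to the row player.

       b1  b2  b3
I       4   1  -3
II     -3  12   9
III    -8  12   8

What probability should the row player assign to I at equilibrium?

12/19

Row minima: I → -3, II → -3, III → -8; maximin = -3.
Column maxima: b1 → 4, b2 → 12, b3 → 9; minimax = 4.
-3 ≠ 4, so there is no saddle point; optimal play is mixed.
b2 is strictly dominated by b3 (it gives the row player strictly more in every row), so the column player never plays it.
With b2 eliminated, III is strictly dominated by II (II gives the row player strictly more in every remaining column), so the row player never plays it.
On the remaining 2×2 (I, II vs b1, b3):
Let the row player play I with probability p. Expected payoff against b1: 4p + (-3)(1−p) = 7p − 3; against b3: (-3)p + 9(1−p) = −12p + 9.
Setting these equal: 7p − 3 = −12p + 9 ⇒ 19p = 12 ⇒ p = 12/19, and the value is (7)·(12/19) − 3 = 27/19.
For the column player: with q = P(b1), equating I's and II's payoffs gives 7q − 3 = −12q + 9 ⇒ q = 12/19.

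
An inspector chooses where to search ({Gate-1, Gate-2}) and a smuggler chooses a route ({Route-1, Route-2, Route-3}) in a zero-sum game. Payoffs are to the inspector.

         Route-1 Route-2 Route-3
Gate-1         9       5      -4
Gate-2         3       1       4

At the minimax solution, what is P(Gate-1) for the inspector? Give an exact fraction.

1/4

Row minima: Gate-1 → -4, Gate-2 → 1; maximin = 1.
Column maxima: Route-1 → 9, Route-2 → 5, Route-3 → 4; minimax = 4.
1 ≠ 4, so there is no saddle point; optimal play is mixed.
Route-1 is strictly dominated by Route-2 (it gives the inspector strictly more in every row), so the smuggler never plays it.
On the remaining 2×2 (Gate-1, Gate-2 vs Route-2, Route-3):
Let the inspector play Gate-1 with probability p. Expected payoff against Route-2: 5p + 1(1−p) = 4p + 1; against Route-3: (-4)p + 4(1−p) = −8p + 4.
Setting these equal: 4p + 1 = −8p + 4 ⇒ 12p = 3 ⇒ p = 1/4, and the value is (4)·(1/4) + 1 = 2.
For the smuggler: with q = P(Route-2), equating Gate-1's and Gate-2's payoffs gives 9q − 4 = −3q + 4 ⇒ q = 2/3.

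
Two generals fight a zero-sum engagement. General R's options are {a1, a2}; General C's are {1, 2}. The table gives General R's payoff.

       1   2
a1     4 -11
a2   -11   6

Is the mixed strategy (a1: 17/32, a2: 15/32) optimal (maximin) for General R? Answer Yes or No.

Yes

Against 1 this mix gives (17/32)·4 + (15/32)·(-11) = -97/32.
Against 2 this mix gives (17/32)·(-11) + (15/32)·6 = -97/32.
All of General C's active replies (1, 2) yield -97/32, and no column does worse for General R. The mix makes General C indifferent and guarantees -97/32, so it is optimal.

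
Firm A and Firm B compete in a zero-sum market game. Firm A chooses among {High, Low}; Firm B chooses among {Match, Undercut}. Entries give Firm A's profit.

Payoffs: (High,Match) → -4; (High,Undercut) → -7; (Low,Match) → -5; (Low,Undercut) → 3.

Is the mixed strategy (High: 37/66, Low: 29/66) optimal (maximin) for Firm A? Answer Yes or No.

Against Match this mix gives (37/66)·(-4) + (29/66)·(-5) = -293/66.
Against Undercut this mix gives (37/66)·(-7) + (29/66)·3 = -86/33.
Firm B will play Match, holding Firm A to -293/66. Shifting weight toward the row that does better against Match would raise this floor (the equalizing mix achieves -47/11 against both Match and Undercut), so the proposed strategy is not optimal.

No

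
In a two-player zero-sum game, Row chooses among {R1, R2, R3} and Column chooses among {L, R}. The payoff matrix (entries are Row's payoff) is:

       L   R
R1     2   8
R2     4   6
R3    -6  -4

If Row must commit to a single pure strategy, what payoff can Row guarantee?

4

Row minima: R1 → 2, R2 → 4, R3 → -6.
The best of these is 4.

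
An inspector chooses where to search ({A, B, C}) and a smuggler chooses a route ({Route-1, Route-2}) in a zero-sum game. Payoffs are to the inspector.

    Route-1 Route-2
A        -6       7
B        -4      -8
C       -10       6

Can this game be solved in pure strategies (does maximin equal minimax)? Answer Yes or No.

No

Row minima: A → -6, B → -8, C → -10; maximin = -6.
Column maxima: Route-1 → -4, Route-2 → 7; minimax = -4.
-6 ≠ -4, so no pure-strategy equilibrium exists.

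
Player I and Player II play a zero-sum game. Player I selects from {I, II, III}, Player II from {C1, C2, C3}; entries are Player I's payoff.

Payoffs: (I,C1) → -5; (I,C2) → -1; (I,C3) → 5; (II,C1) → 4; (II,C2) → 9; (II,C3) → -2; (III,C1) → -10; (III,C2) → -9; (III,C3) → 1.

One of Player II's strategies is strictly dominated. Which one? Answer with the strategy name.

C2

C1 holds Player I's payoff strictly below C2 in every row: -5 < -1, 4 < 9, -10 < -9.
So C2 is strictly dominated for Player II.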